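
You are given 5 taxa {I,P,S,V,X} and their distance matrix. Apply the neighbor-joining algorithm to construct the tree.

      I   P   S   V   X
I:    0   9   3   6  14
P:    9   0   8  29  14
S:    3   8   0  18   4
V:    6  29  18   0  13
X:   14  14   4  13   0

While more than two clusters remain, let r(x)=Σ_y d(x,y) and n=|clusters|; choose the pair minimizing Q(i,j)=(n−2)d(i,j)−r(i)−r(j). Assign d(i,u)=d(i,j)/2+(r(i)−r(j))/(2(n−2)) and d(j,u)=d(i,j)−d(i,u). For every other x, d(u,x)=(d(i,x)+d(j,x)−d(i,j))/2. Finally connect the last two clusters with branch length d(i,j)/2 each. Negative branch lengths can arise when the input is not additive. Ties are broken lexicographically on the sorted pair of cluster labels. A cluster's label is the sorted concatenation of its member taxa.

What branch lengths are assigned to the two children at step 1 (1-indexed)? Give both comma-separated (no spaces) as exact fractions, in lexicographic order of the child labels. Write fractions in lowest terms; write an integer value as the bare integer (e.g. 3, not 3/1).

-8/3,26/3

1. join I+V (d=6, Q=-80) ⇒ IV; edges |I|=-8/3, |V|=26/3
  updated: d(IV,P)=16, d(IV,S)=15/2, d(IV,X)=21/2
2. join IV+X (d=21/2, Q=-83/2) ⇒ IVX; edges |IV|=53/8, |X|=31/8
  updated: d(IVX,P)=39/4, d(IVX,S)=1/2
3. join IVX+P (d=39/4, Q=-73/4) ⇒ IPVX; edges |IVX|=9/8, |P|=69/8
  updated: d(IPVX,S)=-5/8
4. join IPVX+S (d=-5/8) ⇒ IPSVX; edges |IPVX|=-5/16, |S|=-5/16
final tree: ((((I:-8/3,V:26/3):53/8,X:31/8):9/8,P:69/8):-5/16,S:-5/16)
total length: 205/8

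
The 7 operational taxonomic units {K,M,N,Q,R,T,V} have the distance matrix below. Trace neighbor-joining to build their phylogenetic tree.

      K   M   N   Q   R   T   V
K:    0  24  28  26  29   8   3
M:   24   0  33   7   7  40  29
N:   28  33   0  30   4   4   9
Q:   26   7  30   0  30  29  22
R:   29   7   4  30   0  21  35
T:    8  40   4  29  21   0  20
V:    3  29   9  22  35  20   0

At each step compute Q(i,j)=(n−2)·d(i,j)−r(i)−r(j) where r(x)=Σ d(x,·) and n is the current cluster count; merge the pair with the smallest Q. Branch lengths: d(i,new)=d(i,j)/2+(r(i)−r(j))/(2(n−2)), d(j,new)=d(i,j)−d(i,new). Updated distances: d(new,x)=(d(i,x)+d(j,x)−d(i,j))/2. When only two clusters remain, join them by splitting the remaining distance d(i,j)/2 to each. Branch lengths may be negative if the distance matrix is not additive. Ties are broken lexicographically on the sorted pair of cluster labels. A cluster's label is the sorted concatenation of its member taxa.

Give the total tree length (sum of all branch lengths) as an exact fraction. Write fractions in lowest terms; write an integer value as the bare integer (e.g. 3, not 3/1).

1595/32

1. join M+Q (d=7, Q=-249) ⇒ MQ; edges |M|=31/10, |Q|=39/10
  updated: d(K,MQ)=43/2, d(MQ,N)=28, d(MQ,R)=15, d(MQ,T)=31, d(MQ,V)=22
2. join K+V (d=3, Q=-333/2) ⇒ KV; edges |K|=25/16, |V|=23/16
  updated: d(KV,MQ)=81/4, d(KV,N)=17, d(KV,R)=61/2, d(KV,T)=25/2
3. join MQ+R (d=15, Q=-479/4) ⇒ MQR; edges |MQ|=275/24, |R|=85/24
  updated: d(KV,MQR)=143/8, d(MQR,N)=17/2, d(MQR,T)=37/2
4. join KV+T (d=25/2, Q=-459/8) ⇒ KTV; edges |KV|=299/32, |T|=101/32
  updated: d(KTV,MQR)=191/16, d(KTV,N)=17/4
5. join KTV+MQR (d=191/16, Q=-395/16) ⇒ KMQRTV; edges |KTV|=123/32, |MQR|=259/32
  updated: d(KMQRTV,N)=13/32
6. join KMQRTV+N (d=13/32) ⇒ KMNQRTV; edges |KMQRTV|=13/64, |N|=13/64
final tree: ((((K:25/16,V:23/16):299/32,T:101/32):123/32,((M:31/10,Q:39/10):275/24,R:85/24):259/32):13/64,N:13/64)
total length: 1595/32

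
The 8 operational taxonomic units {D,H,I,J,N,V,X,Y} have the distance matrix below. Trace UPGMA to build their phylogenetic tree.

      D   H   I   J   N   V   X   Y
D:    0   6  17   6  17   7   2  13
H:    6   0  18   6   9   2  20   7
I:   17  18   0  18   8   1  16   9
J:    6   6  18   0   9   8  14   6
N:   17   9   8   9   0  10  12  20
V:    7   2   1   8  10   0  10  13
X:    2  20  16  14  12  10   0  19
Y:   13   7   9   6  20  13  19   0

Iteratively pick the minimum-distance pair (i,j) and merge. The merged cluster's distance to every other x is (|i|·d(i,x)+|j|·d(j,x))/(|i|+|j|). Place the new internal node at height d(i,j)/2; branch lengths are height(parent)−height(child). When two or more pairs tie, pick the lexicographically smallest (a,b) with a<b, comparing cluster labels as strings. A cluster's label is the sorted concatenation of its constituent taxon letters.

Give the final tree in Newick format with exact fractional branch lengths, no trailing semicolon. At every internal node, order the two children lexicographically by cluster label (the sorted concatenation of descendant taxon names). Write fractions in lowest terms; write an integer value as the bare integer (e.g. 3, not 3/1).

step 1: merge (I,V) at d=1; branch lengths I→1/2, V→1/2; new cluster IV
  updated: d(D,IV)=12, d(H,IV)=10, d(IV,J)=13, d(IV,N)=9, d(IV,X)=13, d(IV,Y)=11
step 2: merge (D,X) at d=2; branch lengths D→1, X→1; new cluster DX
  updated: d(DX,H)=13, d(DX,IV)=25/2, d(DX,J)=10, d(DX,N)=29/2, d(DX,Y)=16
step 3: merge (H,J) at d=6; branch lengths H→3, J→3; new cluster HJ
  updated: d(DX,HJ)=23/2, d(HJ,IV)=23/2, d(HJ,N)=9, d(HJ,Y)=13/2
step 4: merge (HJ,Y) at d=13/2; branch lengths HJ→1/4, Y→13/4; new cluster HJY
  updated: d(DX,HJY)=13, d(HJY,IV)=34/3, d(HJY,N)=38/3
step 5: merge (IV,N) at d=9; branch lengths IV→4, N→9/2; new cluster INV
  updated: d(DX,INV)=79/6, d(HJY,INV)=106/9
step 6: merge (HJY,INV) at d=106/9; branch lengths HJY→95/36, INV→25/18; new cluster HIJNVY
  updated: d(DX,HIJNVY)=157/12
step 7: merge (DX,HIJNVY) at d=157/12; branch lengths DX→133/24, HIJNVY→47/72; new cluster DHIJNVXY
final tree: ((D:1,X:1):133/24,(((H:3,J:3):1/4,Y:13/4):95/36,((I:1/2,V:1/2):4,N:9/2):25/18):47/72)
total length: 281/9

((D:1,X:1):133/24,(((H:3,J:3):1/4,Y:13/4):95/36,((I:1/2,V:1/2):4,N:9/2):25/18):47/72)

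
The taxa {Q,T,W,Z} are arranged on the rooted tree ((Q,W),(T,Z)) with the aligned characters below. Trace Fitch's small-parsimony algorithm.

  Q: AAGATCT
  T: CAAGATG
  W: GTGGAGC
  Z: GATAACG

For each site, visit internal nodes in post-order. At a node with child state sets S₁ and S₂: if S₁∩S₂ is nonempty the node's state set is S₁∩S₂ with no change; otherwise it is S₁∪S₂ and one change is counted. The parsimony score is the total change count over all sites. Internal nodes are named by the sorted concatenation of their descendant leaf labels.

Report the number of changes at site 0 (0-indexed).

QW@0: {A} ∪ {G} = {A,G} (union, +1)
TZ@0: {C} ∪ {G} = {C,G} (union, +1)
QTWZ@0: {A,G} ∩ {C,G} = {G} (intersection, +0)
QW@1: {A} ∪ {T} = {A,T} (union, +1)
TZ@1: {A} ∩ {A} = {A} (intersection, +0)
QTWZ@1: {A,T} ∩ {A} = {A} (intersection, +0)
QW@2: {G} ∩ {G} = {G} (intersection, +0)
TZ@2: {A} ∪ {T} = {A,T} (union, +1)
QTWZ@2: {G} ∪ {A,T} = {A,G,T} (union, +1)
QW@3: {A} ∪ {G} = {A,G} (union, +1)
TZ@3: {G} ∪ {A} = {A,G} (union, +1)
QTWZ@3: {A,G} ∩ {A,G} = {A,G} (intersection, +0)
QW@4: {T} ∪ {A} = {A,T} (union, +1)
TZ@4: {A} ∩ {A} = {A} (intersection, +0)
QTWZ@4: {A,T} ∩ {A} = {A} (intersection, +0)
QW@5: {C} ∪ {G} = {C,G} (union, +1)
TZ@5: {T} ∪ {C} = {C,T} (union, +1)
QTWZ@5: {C,G} ∩ {C,T} = {C} (intersection, +0)
QW@6: {T} ∪ {C} = {C,T} (union, +1)
TZ@6: {G} ∩ {G} = {G} (intersection, +0)
QTWZ@6: {C,T} ∪ {G} = {C,G,T} (union, +1)
per-site changes: [2, 1, 2, 2, 1, 2, 2]; total = 12

2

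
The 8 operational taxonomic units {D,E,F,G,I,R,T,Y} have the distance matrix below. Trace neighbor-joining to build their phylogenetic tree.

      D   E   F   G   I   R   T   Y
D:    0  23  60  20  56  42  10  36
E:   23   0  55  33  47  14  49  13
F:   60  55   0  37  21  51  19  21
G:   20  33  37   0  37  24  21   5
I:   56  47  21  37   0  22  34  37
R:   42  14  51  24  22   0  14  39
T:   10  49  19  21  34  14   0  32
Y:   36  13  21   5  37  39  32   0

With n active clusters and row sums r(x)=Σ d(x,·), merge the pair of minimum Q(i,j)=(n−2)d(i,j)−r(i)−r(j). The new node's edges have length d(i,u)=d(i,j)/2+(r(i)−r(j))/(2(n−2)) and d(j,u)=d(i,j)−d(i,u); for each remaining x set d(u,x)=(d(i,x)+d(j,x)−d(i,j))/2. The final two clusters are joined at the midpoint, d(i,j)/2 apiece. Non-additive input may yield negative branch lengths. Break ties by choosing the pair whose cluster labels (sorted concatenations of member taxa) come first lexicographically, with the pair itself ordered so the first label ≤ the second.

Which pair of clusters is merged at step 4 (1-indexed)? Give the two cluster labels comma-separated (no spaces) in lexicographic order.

iteration 1: select F,I (d=21, Q=-392); attach at lengths (34/3, 29/3); label the merged cluster FI
  updated: d(D,FI)=95/2, d(E,FI)=81/2, d(FI,G)=53/2, d(FI,R)=26, d(FI,T)=16, d(FI,Y)=37/2
iteration 2: select D,T (d=10, Q=-541/2); attach at lengths (173/20, 27/20); label the merged cluster DT
  updated: d(DT,E)=31, d(DT,FI)=107/4, d(DT,G)=31/2, d(DT,R)=23, d(DT,Y)=29
iteration 3: select E,R (d=14, Q=-403/2); attach at lengths (123/16, 101/16); label the merged cluster ER
  updated: d(DT,ER)=20, d(ER,FI)=105/4, d(ER,G)=43/2, d(ER,Y)=19
iteration 4: select G,Y (d=5, Q=-125); attach at lengths (2, 3); label the merged cluster GY
  updated: d(DT,GY)=79/4, d(ER,GY)=71/4, d(FI,GY)=20
iteration 5: select DT,ER (d=20, Q=-181/2); attach at lengths (85/8, 75/8); label the merged cluster DERT
  updated: d(DERT,FI)=33/2, d(DERT,GY)=35/4
iteration 6: select DERT,FI (d=33/2, Q=-181/4); attach at lengths (21/8, 111/8); label the merged cluster DEFIRT
  updated: d(DEFIRT,GY)=49/8
iteration 7: select DEFIRT,GY (d=49/8); attach at lengths (49/16, 49/16); label the merged cluster DEFGIRTY
final tree: ((((D:173/20,T:27/20):85/8,(E:123/16,R:101/16):75/8):21/8,(F:34/3,I:29/3):111/8):49/16,(G:2,Y:3):49/16)
total length: 741/8

G,Y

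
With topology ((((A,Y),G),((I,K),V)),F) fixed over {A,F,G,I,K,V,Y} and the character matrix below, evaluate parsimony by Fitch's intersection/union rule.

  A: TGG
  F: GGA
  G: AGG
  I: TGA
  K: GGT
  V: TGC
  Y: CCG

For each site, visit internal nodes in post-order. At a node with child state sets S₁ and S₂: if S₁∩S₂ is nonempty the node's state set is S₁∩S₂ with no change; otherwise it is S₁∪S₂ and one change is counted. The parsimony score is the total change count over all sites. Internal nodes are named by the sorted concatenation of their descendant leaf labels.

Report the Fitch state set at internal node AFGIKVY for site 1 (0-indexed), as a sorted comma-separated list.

site 0, node AY: A={T} ∪ Y={C} → {C,T} (+1)
site 0, node AGY: AY={C,T} ∪ G={A} → {A,C,T} (+1)
site 0, node IK: I={T} ∪ K={G} → {G,T} (+1)
site 0, node IKV: IK={G,T} ∩ V={T} → {T} (+0)
site 0, node AGIKVY: AGY={A,C,T} ∩ IKV={T} → {T} (+0)
site 0, node AFGIKVY: AGIKVY={T} ∪ F={G} → {G,T} (+1)
site 1, node AY: A={G} ∪ Y={C} → {C,G} (+1)
site 1, node AGY: AY={C,G} ∩ G={G} → {G} (+0)
site 1, node IK: I={G} ∩ K={G} → {G} (+0)
site 1, node IKV: IK={G} ∩ V={G} → {G} (+0)
site 1, node AGIKVY: AGY={G} ∩ IKV={G} → {G} (+0)
site 1, node AFGIKVY: AGIKVY={G} ∩ F={G} → {G} (+0)
site 2, node AY: A={G} ∩ Y={G} → {G} (+0)
site 2, node AGY: AY={G} ∩ G={G} → {G} (+0)
site 2, node IK: I={A} ∪ K={T} → {A,T} (+1)
site 2, node IKV: IK={A,T} ∪ V={C} → {A,C,T} (+1)
site 2, node AGIKVY: AGY={G} ∪ IKV={A,C,T} → {A,C,G,T} (+1)
site 2, node AFGIKVY: AGIKVY={A,C,G,T} ∩ F={A} → {A} (+0)
per-site changes: [4, 1, 3]; total = 8

G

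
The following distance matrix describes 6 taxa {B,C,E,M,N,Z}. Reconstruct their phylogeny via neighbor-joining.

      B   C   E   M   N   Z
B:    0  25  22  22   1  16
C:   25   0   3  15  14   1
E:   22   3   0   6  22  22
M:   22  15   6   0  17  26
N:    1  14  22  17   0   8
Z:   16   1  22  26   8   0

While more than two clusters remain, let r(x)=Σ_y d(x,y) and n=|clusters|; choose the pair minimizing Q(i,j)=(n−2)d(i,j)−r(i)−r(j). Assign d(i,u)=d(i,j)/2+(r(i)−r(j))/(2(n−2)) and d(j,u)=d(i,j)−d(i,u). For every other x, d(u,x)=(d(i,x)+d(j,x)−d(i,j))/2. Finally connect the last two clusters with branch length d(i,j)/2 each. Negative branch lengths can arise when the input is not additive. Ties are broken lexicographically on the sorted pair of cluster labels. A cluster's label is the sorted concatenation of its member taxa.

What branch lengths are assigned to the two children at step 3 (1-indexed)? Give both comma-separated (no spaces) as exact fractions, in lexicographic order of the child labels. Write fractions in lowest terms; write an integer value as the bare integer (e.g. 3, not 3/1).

149/16,35/16

1. join B+N (d=1, Q=-144) ⇒ BN; edges |B|=7/2, |N|=-5/2
  updated: d(BN,C)=19, d(BN,E)=43/2, d(BN,M)=19, d(BN,Z)=23/2
2. join E+M (d=6, Q=-201/2) ⇒ EM; edges |E|=3/4, |M|=21/4
  updated: d(BN,EM)=69/4, d(C,EM)=6, d(EM,Z)=21
3. join BN+Z (d=23/2, Q=-233/4) ⇒ BNZ; edges |BN|=149/16, |Z|=35/16
  updated: d(BNZ,C)=17/4, d(BNZ,EM)=107/8
4. join BNZ+C (d=17/4, Q=-189/8) ⇒ BCNZ; edges |BNZ|=93/16, |C|=-25/16
  updated: d(BCNZ,EM)=121/16
5. join BCNZ+EM (d=121/16) ⇒ BCEMNZ; edges |BCNZ|=121/32, |EM|=121/32
final tree: ((((B:7/2,N:-5/2):149/16,Z:35/16):93/16,C:-25/16):121/32,(E:3/4,M:21/4):121/32)
total length: 485/16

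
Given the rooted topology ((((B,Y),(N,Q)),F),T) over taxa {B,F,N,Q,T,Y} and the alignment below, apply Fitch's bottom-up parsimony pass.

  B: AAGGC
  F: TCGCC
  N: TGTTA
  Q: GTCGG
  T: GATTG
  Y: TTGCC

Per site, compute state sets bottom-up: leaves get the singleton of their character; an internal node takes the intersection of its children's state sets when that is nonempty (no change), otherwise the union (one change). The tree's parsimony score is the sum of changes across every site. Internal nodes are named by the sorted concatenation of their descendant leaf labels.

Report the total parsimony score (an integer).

17

BY@0: {A} ∪ {T} = {A,T} (union, +1)
NQ@0: {T} ∪ {G} = {G,T} (union, +1)
BNQY@0: {A,T} ∩ {G,T} = {T} (intersection, +0)
BFNQY@0: {T} ∩ {T} = {T} (intersection, +0)
BFNQTY@0: {T} ∪ {G} = {G,T} (union, +1)
BY@1: {A} ∪ {T} = {A,T} (union, +1)
NQ@1: {G} ∪ {T} = {G,T} (union, +1)
BNQY@1: {A,T} ∩ {G,T} = {T} (intersection, +0)
BFNQY@1: {T} ∪ {C} = {C,T} (union, +1)
BFNQTY@1: {C,T} ∪ {A} = {A,C,T} (union, +1)
BY@2: {G} ∩ {G} = {G} (intersection, +0)
NQ@2: {T} ∪ {C} = {C,T} (union, +1)
BNQY@2: {G} ∪ {C,T} = {C,G,T} (union, +1)
BFNQY@2: {C,G,T} ∩ {G} = {G} (intersection, +0)
BFNQTY@2: {G} ∪ {T} = {G,T} (union, +1)
BY@3: {G} ∪ {C} = {C,G} (union, +1)
NQ@3: {T} ∪ {G} = {G,T} (union, +1)
BNQY@3: {C,G} ∩ {G,T} = {G} (intersection, +0)
BFNQY@3: {G} ∪ {C} = {C,G} (union, +1)
BFNQTY@3: {C,G} ∪ {T} = {C,G,T} (union, +1)
BY@4: {C} ∩ {C} = {C} (intersection, +0)
NQ@4: {A} ∪ {G} = {A,G} (union, +1)
BNQY@4: {C} ∪ {A,G} = {A,C,G} (union, +1)
BFNQY@4: {A,C,G} ∩ {C} = {C} (intersection, +0)
BFNQTY@4: {C} ∪ {G} = {C,G} (union, +1)
per-site changes: [3, 4, 3, 4, 3]; total = 17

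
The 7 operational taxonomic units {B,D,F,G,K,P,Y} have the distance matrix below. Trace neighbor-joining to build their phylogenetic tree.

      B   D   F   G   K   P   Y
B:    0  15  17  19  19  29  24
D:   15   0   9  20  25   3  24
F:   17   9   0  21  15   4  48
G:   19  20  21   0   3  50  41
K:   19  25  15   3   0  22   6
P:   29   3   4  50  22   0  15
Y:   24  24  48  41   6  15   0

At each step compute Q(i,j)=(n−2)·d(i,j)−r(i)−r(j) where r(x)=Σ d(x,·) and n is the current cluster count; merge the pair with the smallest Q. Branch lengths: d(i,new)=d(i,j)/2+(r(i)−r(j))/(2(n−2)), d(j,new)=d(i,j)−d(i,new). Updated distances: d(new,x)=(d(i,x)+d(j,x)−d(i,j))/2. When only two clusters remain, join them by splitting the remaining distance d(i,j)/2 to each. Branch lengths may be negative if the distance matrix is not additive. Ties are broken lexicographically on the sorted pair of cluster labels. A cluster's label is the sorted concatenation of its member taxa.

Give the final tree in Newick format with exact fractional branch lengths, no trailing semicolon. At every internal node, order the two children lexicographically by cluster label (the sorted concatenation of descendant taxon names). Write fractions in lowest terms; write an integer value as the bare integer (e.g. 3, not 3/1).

(((B:57/8,(D:-1/3,(F:25/8,P:7/8):13/3):71/8):21/8,(G:79/10,K:-49/10):33/4):55/8,Y:55/8)

1. join G+K (d=3, Q=-229) ⇒ GK; edges |G|=79/10, |K|=-49/10
  updated: d(B,GK)=35/2, d(D,GK)=21, d(F,GK)=33/2, d(GK,P)=69/2, d(GK,Y)=22
2. join F+P (d=4, Q=-164) ⇒ FP; edges |F|=25/8, |P|=7/8
  updated: d(B,FP)=21, d(D,FP)=4, d(FP,GK)=47/2, d(FP,Y)=59/2
3. join D+FP (d=4, Q=-130) ⇒ DFP; edges |D|=-1/3, |FP|=13/3
  updated: d(B,DFP)=16, d(DFP,GK)=81/4, d(DFP,Y)=99/4
4. join B+DFP (d=16, Q=-173/2) ⇒ BDFP; edges |B|=57/8, |DFP|=71/8
  updated: d(BDFP,GK)=87/8, d(BDFP,Y)=131/8
5. join BDFP+GK (d=87/8, Q=-197/4) ⇒ BDFGKP; edges |BDFP|=21/8, |GK|=33/4
  updated: d(BDFGKP,Y)=55/4
6. join BDFGKP+Y (d=55/4) ⇒ BDFGKPY; edges |BDFGKP|=55/8, |Y|=55/8
final tree: (((B:57/8,(D:-1/3,(F:25/8,P:7/8):13/3):71/8):21/8,(G:79/10,K:-49/10):33/4):55/8,Y:55/8)
total length: 413/8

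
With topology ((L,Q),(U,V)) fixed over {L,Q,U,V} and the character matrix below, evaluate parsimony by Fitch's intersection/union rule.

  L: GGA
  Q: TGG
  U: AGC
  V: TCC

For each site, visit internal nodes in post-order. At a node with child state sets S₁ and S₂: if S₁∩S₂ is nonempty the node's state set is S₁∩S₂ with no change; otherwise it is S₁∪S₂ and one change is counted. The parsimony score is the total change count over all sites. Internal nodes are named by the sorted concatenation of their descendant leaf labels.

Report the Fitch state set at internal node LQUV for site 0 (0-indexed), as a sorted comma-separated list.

T

[col 0] LQ: children L:{G}, Q:{T} ∪→ {G,T}; cost 1
[col 0] UV: children U:{A}, V:{T} ∪→ {A,T}; cost 1
[col 0] LQUV: children LQ:{G,T}, UV:{A,T} ∩→ {T}; cost 0
[col 1] LQ: children L:{G}, Q:{G} ∩→ {G}; cost 0
[col 1] UV: children U:{G}, V:{C} ∪→ {C,G}; cost 1
[col 1] LQUV: children LQ:{G}, UV:{C,G} ∩→ {G}; cost 0
[col 2] LQ: children L:{A}, Q:{G} ∪→ {A,G}; cost 1
[col 2] UV: children U:{C}, V:{C} ∩→ {C}; cost 0
[col 2] LQUV: children LQ:{A,G}, UV:{C} ∪→ {A,C,G}; cost 1
per-site changes: [2, 1, 2]; total = 5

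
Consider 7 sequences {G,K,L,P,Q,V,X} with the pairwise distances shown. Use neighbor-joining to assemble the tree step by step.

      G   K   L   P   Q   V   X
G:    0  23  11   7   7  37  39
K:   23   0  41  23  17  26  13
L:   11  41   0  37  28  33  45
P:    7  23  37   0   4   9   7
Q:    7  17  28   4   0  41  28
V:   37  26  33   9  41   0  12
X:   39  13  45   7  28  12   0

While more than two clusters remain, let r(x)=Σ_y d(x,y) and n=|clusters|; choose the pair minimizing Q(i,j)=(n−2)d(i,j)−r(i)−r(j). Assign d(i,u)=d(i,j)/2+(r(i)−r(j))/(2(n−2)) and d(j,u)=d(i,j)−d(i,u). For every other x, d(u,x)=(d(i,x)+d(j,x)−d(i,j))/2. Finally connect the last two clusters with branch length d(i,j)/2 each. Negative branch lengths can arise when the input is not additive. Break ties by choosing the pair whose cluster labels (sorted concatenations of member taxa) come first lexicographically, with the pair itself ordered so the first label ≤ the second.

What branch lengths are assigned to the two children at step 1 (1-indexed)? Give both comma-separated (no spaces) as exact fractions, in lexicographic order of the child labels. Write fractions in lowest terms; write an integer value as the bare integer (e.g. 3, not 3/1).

-8/5,63/5

iteration 1: select G,L (d=11, Q=-264); attach at lengths (-8/5, 63/5); label the merged cluster GL
  updated: d(GL,K)=53/2, d(GL,P)=33/2, d(GL,Q)=12, d(GL,V)=59/2, d(GL,X)=73/2
iteration 2: select GL,Q (d=12, Q=-175); attach at lengths (67/8, 29/8); label the merged cluster GLQ
  updated: d(GLQ,K)=63/4, d(GLQ,P)=17/4, d(GLQ,V)=117/4, d(GLQ,X)=105/4
iteration 3: select GLQ,K (d=63/4, Q=-106); attach at lengths (15/2, 33/4); label the merged cluster GKLQ
  updated: d(GKLQ,P)=23/4, d(GKLQ,V)=79/4, d(GKLQ,X)=47/4
iteration 4: select GKLQ,P (d=23/4, Q=-95/2); attach at lengths (27/4, -1); label the merged cluster GKLPQ
  updated: d(GKLPQ,V)=23/2, d(GKLPQ,X)=13/2
iteration 5: select GKLPQ,V (d=23/2, Q=-30); attach at lengths (3, 17/2); label the merged cluster GKLPQV
  updated: d(GKLPQV,X)=7/2
iteration 6: select GKLPQV,X (d=7/2); attach at lengths (7/4, 7/4); label the merged cluster GKLPQVX
final tree: ((((((G:-8/5,L:63/5):67/8,Q:29/8):15/2,K:33/4):27/4,P:-1):3,V:17/2):7/4,X:7/4)
total length: 119/2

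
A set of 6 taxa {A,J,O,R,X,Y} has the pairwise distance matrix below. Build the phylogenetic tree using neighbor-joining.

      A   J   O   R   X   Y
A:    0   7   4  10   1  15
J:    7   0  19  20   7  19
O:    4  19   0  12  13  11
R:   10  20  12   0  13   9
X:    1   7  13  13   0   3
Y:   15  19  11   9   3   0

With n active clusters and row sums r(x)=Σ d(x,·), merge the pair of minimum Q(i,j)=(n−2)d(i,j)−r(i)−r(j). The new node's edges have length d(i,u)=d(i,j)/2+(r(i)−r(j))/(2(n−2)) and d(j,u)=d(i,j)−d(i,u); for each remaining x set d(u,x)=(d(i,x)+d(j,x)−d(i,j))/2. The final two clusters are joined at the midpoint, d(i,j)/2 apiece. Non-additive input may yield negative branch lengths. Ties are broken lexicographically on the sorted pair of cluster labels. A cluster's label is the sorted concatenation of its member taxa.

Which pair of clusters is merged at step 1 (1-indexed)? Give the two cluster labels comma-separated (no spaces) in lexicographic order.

step 1: merge (R,Y) at d=9, Q=-85; branch lengths R→43/8, Y→29/8; new cluster RY
  updated: d(A,RY)=8, d(J,RY)=15, d(O,RY)=7, d(RY,X)=7/2
step 2: merge (O,RY) at d=7, Q=-111/2; branch lengths O→61/12, RY→23/12; new cluster ORY
  updated: d(A,ORY)=5/2, d(J,ORY)=27/2, d(ORY,X)=19/4
step 3: merge (A,ORY) at d=5/2, Q=-105/4; branch lengths A→-21/16, ORY→61/16; new cluster AORY
  updated: d(AORY,J)=9, d(AORY,X)=13/8
step 4: merge (AORY,J) at d=9, Q=-141/8; branch lengths AORY→29/16, J→115/16; new cluster AJORY
  updated: d(AJORY,X)=-3/16
step 5: merge (AJORY,X) at d=-3/16; branch lengths AJORY→-3/32, X→-3/32; new cluster AJORXY
final tree: (((A:-21/16,(O:61/12,(R:43/8,Y:29/8):23/12):61/16):29/16,J:115/16):-3/32,X:-3/32)
total length: 437/16

R,Y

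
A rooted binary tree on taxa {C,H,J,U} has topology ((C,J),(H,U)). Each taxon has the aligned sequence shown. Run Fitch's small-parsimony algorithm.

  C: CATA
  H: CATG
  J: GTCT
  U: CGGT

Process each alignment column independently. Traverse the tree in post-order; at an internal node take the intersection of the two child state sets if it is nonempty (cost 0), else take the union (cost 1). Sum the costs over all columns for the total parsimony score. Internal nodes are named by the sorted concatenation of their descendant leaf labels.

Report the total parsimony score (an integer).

CJ@0: {C} ∪ {G} = {C,G} (union, +1)
HU@0: {C} ∩ {C} = {C} (intersection, +0)
CHJU@0: {C,G} ∩ {C} = {C} (intersection, +0)
CJ@1: {A} ∪ {T} = {A,T} (union, +1)
HU@1: {A} ∪ {G} = {A,G} (union, +1)
CHJU@1: {A,T} ∩ {A,G} = {A} (intersection, +0)
CJ@2: {T} ∪ {C} = {C,T} (union, +1)
HU@2: {T} ∪ {G} = {G,T} (union, +1)
CHJU@2: {C,T} ∩ {G,T} = {T} (intersection, +0)
CJ@3: {A} ∪ {T} = {A,T} (union, +1)
HU@3: {G} ∪ {T} = {G,T} (union, +1)
CHJU@3: {A,T} ∩ {G,T} = {T} (intersection, +0)
per-site changes: [1, 2, 2, 2]; total = 7

7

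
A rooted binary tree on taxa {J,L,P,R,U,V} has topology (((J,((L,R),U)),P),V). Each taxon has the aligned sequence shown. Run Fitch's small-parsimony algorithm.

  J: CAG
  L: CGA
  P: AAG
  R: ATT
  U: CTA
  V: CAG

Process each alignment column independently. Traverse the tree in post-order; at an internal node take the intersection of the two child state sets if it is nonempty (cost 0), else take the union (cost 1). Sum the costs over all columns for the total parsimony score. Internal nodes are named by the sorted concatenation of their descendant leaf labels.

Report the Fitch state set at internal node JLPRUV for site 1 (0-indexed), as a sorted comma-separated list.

A

site 0, node LR: L={C} ∪ R={A} → {A,C} (+1)
site 0, node LRU: LR={A,C} ∩ U={C} → {C} (+0)
site 0, node JLRU: J={C} ∩ LRU={C} → {C} (+0)
site 0, node JLPRU: JLRU={C} ∪ P={A} → {A,C} (+1)
site 0, node JLPRUV: JLPRU={A,C} ∩ V={C} → {C} (+0)
site 1, node LR: L={G} ∪ R={T} → {G,T} (+1)
site 1, node LRU: LR={G,T} ∩ U={T} → {T} (+0)
site 1, node JLRU: J={A} ∪ LRU={T} → {A,T} (+1)
site 1, node JLPRU: JLRU={A,T} ∩ P={A} → {A} (+0)
site 1, node JLPRUV: JLPRU={A} ∩ V={A} → {A} (+0)
site 2, node LR: L={A} ∪ R={T} → {A,T} (+1)
site 2, node LRU: LR={A,T} ∩ U={A} → {A} (+0)
site 2, node JLRU: J={G} ∪ LRU={A} → {A,G} (+1)
site 2, node JLPRU: JLRU={A,G} ∩ P={G} → {G} (+0)
site 2, node JLPRUV: JLPRU={G} ∩ V={G} → {G} (+0)
per-site changes: [2, 2, 2]; total = 6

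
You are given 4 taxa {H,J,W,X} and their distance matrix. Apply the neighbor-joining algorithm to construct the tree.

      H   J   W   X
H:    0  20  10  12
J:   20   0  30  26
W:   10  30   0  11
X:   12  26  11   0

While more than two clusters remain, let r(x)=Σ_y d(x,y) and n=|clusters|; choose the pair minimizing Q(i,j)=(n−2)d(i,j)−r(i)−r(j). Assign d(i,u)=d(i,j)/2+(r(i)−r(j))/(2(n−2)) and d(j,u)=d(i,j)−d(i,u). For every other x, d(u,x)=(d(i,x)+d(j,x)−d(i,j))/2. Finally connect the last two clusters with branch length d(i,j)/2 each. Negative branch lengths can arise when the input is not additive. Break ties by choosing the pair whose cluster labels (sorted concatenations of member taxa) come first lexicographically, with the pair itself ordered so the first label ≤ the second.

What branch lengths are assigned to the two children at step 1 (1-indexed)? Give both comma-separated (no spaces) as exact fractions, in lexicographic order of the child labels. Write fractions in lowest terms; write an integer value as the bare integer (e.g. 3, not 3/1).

3/2,37/2

step 1: merge (H,J) at d=20, Q=-78; branch lengths H→3/2, J→37/2; new cluster HJ
  updated: d(HJ,W)=10, d(HJ,X)=9
step 2: merge (HJ,W) at d=10, Q=-30; branch lengths HJ→4, W→6; new cluster HJW
  updated: d(HJW,X)=5
step 3: merge (HJW,X) at d=5; branch lengths HJW→5/2, X→5/2; new cluster HJWX
final tree: (((H:3/2,J:37/2):4,W:6):5/2,X:5/2)
total length: 35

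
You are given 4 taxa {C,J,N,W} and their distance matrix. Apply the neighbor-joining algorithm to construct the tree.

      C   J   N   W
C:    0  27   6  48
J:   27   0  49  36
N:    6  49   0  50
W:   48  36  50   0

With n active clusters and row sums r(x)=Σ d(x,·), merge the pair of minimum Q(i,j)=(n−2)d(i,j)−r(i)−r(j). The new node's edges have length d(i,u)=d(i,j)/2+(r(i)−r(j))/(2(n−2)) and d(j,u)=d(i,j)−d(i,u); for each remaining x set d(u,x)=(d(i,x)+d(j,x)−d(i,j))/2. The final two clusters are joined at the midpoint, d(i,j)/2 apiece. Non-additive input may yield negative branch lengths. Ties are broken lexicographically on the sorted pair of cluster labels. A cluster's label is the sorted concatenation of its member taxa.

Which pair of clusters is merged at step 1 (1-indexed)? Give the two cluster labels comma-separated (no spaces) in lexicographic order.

step 1: merge (C,N) at d=6, Q=-174; branch lengths C→-3, N→9; new cluster CN
  updated: d(CN,J)=35, d(CN,W)=46
step 2: merge (CN,J) at d=35, Q=-117; branch lengths CN→45/2, J→25/2; new cluster CJN
  updated: d(CJN,W)=47/2
step 3: merge (CJN,W) at d=47/2; branch lengths CJN→47/4, W→47/4; new cluster CJNW
final tree: (((C:-3,N:9):45/2,J:25/2):47/4,W:47/4)
total length: 129/2

C,N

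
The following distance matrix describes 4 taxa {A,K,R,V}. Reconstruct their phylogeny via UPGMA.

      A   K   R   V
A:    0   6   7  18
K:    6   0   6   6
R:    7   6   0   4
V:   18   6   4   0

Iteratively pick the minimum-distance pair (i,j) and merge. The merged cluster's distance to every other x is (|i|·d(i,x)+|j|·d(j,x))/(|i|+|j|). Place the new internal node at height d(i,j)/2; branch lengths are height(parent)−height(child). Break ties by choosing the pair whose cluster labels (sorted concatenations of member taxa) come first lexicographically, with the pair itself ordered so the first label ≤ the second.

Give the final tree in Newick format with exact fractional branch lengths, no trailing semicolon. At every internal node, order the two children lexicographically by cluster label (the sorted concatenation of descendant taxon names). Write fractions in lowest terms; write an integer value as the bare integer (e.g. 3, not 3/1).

step 1: merge (R,V) at d=4; branch lengths R→2, V→2; new cluster RV
  updated: d(A,RV)=25/2, d(K,RV)=6
step 2: merge (A,K) at d=6; branch lengths A→3, K→3; new cluster AK
  updated: d(AK,RV)=37/4
step 3: merge (AK,RV) at d=37/4; branch lengths AK→13/8, RV→21/8; new cluster AKRV
final tree: ((A:3,K:3):13/8,(R:2,V:2):21/8)
total length: 57/4

((A:3,K:3):13/8,(R:2,V:2):21/8)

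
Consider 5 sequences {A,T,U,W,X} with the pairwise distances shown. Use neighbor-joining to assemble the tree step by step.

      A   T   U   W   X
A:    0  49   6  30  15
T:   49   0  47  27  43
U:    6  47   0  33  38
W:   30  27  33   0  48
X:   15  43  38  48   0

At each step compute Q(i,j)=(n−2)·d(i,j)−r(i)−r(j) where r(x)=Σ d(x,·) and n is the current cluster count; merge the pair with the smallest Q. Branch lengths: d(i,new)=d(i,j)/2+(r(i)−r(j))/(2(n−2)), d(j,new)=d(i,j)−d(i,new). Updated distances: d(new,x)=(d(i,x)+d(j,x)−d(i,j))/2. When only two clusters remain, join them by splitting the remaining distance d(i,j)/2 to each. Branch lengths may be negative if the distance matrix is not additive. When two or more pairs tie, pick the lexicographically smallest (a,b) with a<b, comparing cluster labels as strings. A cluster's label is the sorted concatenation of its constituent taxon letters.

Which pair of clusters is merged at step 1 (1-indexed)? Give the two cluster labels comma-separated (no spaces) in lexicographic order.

step 1: merge (T,W) at d=27, Q=-223; branch lengths T→109/6, W→53/6; new cluster TW
  updated: d(A,TW)=26, d(TW,U)=53/2, d(TW,X)=32
step 2: merge (A,U) at d=6, Q=-211/2; branch lengths A→-23/8, U→71/8; new cluster AU
  updated: d(AU,TW)=93/4, d(AU,X)=47/2
step 3: merge (AU,TW) at d=93/4, Q=-315/4; branch lengths AU→59/8, TW→127/8; new cluster ATUW
  updated: d(ATUW,X)=129/8
step 4: merge (ATUW,X) at d=129/8; branch lengths ATUW→129/16, X→129/16; new cluster ATUWX
final tree: (((A:-23/8,U:71/8):59/8,(T:109/6,W:53/6):127/8):129/16,X:129/16)
total length: 579/8

T,W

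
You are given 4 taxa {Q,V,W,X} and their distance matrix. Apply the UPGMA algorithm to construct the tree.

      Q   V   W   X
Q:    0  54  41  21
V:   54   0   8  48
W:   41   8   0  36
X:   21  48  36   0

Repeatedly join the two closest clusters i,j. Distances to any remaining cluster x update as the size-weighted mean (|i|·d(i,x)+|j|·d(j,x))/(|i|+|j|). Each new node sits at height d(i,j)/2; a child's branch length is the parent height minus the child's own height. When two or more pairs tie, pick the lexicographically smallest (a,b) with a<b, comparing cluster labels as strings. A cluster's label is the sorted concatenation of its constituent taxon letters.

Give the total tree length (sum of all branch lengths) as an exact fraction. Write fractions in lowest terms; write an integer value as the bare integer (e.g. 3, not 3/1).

237/4

step 1: merge (V,W) at d=8; branch lengths V→4, W→4; new cluster VW
  updated: d(Q,VW)=95/2, d(VW,X)=42
step 2: merge (Q,X) at d=21; branch lengths Q→21/2, X→21/2; new cluster QX
  updated: d(QX,VW)=179/4
step 3: merge (QX,VW) at d=179/4; branch lengths QX→95/8, VW→147/8; new cluster QVWX
final tree: ((Q:21/2,X:21/2):95/8,(V:4,W:4):147/8)
total length: 237/4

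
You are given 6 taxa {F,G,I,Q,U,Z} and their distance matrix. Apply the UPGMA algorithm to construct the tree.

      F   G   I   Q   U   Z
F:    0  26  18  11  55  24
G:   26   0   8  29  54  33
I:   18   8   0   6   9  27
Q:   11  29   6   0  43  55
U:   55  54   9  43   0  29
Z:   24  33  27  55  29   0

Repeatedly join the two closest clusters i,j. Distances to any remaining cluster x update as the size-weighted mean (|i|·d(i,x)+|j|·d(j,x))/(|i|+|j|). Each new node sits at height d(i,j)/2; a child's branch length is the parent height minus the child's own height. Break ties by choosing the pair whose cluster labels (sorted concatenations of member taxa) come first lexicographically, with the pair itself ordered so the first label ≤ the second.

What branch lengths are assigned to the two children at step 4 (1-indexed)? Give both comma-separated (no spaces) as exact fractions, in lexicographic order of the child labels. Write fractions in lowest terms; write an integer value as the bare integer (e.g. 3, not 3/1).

1. join I+Q (d=6) ⇒ IQ; edges |I|=3, |Q|=3
  updated: d(F,IQ)=29/2, d(G,IQ)=37/2, d(IQ,U)=26, d(IQ,Z)=41
2. join F+IQ (d=29/2) ⇒ FIQ; edges |F|=29/4, |IQ|=17/4
  updated: d(FIQ,G)=21, d(FIQ,U)=107/3, d(FIQ,Z)=106/3
3. join FIQ+G (d=21) ⇒ FGIQ; edges |FIQ|=13/4, |G|=21/2
  updated: d(FGIQ,U)=161/4, d(FGIQ,Z)=139/4
4. join U+Z (d=29) ⇒ UZ; edges |U|=29/2, |Z|=29/2
  updated: d(FGIQ,UZ)=75/2
5. join FGIQ+UZ (d=75/2) ⇒ FGIQUZ; edges |FGIQ|=33/4, |UZ|=17/4
final tree: (((F:29/4,(I:3,Q:3):17/4):13/4,G:21/2):33/4,(U:29/2,Z:29/2):17/4)
total length: 291/4

29/2,29/2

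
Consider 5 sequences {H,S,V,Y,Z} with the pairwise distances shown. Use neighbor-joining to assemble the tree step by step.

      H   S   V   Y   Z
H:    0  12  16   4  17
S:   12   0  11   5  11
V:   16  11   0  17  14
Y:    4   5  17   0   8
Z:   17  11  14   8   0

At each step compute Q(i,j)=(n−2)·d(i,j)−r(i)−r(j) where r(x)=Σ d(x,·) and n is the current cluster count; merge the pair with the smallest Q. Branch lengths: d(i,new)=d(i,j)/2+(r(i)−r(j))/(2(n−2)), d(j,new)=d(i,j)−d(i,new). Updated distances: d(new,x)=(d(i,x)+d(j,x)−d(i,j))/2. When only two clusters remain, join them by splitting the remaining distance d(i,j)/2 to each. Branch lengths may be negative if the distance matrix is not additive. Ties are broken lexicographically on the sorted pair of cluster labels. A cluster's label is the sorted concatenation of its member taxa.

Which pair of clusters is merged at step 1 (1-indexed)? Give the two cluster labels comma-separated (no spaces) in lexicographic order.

1. join H+Y (d=4, Q=-71) ⇒ HY; edges |H|=9/2, |Y|=-1/2
  updated: d(HY,S)=13/2, d(HY,V)=29/2, d(HY,Z)=21/2
2. join HY+S (d=13/2, Q=-47) ⇒ HSY; edges |HY|=4, |S|=5/2
  updated: d(HSY,V)=19/2, d(HSY,Z)=15/2
3. join HSY+V (d=19/2, Q=-31) ⇒ HSVY; edges |HSY|=3/2, |V|=8
  updated: d(HSVY,Z)=6
4. join HSVY+Z (d=6) ⇒ HSVYZ; edges |HSVY|=3, |Z|=3
final tree: ((((H:9/2,Y:-1/2):4,S:5/2):3/2,V:8):3,Z:3)
total length: 26

H,Y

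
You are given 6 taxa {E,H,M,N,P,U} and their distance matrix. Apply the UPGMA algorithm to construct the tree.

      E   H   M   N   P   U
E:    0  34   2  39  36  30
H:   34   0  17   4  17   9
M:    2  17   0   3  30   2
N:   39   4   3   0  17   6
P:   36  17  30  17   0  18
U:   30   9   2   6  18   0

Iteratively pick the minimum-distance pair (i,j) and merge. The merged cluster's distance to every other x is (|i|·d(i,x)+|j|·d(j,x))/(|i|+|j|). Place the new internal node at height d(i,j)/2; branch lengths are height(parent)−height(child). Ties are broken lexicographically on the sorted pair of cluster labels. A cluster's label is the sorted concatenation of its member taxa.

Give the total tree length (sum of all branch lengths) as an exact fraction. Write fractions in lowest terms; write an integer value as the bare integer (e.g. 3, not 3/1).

iteration 1: select E,M (d=2); attach at lengths (1, 1); label the merged cluster EM
  updated: d(EM,H)=51/2, d(EM,N)=21, d(EM,P)=33, d(EM,U)=16
iteration 2: select H,N (d=4); attach at lengths (2, 2); label the merged cluster HN
  updated: d(EM,HN)=93/4, d(HN,P)=17, d(HN,U)=15/2
iteration 3: select HN,U (d=15/2); attach at lengths (7/4, 15/4); label the merged cluster HNU
  updated: d(EM,HNU)=125/6, d(HNU,P)=52/3
iteration 4: select HNU,P (d=52/3); attach at lengths (59/12, 26/3); label the merged cluster HNPU
  updated: d(EM,HNPU)=191/8
iteration 5: select EM,HNPU (d=191/8); attach at lengths (175/16, 157/48); label the merged cluster EHMNPU
final tree: ((E:1,M:1):175/16,(((H:2,N:2):7/4,U:15/4):59/12,P:26/3):157/48)
total length: 943/24

943/24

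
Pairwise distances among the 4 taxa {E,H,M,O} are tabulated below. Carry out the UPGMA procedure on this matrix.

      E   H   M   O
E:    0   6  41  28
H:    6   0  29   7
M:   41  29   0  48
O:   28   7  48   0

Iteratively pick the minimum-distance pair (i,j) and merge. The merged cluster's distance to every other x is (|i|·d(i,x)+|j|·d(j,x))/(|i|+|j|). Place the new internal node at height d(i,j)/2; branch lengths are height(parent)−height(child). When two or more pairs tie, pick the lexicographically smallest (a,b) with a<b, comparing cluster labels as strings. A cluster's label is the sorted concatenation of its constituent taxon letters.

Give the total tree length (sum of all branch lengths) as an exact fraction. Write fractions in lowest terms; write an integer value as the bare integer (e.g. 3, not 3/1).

1. join E+H (d=6) ⇒ EH; edges |E|=3, |H|=3
  updated: d(EH,M)=35, d(EH,O)=35/2
2. join EH+O (d=35/2) ⇒ EHO; edges |EH|=23/4, |O|=35/4
  updated: d(EHO,M)=118/3
3. join EHO+M (d=118/3) ⇒ EHMO; edges |EHO|=131/12, |M|=59/3
final tree: (((E:3,H:3):23/4,O:35/4):131/12,M:59/3)
total length: 613/12

613/12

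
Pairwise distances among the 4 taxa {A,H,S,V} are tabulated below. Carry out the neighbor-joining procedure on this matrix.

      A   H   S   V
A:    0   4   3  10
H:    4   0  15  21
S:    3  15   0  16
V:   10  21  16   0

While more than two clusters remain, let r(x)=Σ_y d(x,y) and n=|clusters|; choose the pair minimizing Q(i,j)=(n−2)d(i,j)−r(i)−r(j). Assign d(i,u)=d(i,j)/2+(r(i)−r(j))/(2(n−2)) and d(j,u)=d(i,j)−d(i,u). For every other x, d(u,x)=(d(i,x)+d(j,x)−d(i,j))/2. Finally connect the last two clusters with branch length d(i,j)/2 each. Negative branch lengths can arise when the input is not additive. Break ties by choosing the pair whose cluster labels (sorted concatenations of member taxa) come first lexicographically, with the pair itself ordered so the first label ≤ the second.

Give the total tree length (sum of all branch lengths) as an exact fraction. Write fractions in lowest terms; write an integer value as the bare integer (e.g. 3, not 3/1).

89/4

step 1: merge (A,H) at d=4, Q=-49; branch lengths A→-15/4, H→31/4; new cluster AH
  updated: d(AH,S)=7, d(AH,V)=27/2
step 2: merge (AH,S) at d=7, Q=-73/2; branch lengths AH→9/4, S→19/4; new cluster AHS
  updated: d(AHS,V)=45/4
step 3: merge (AHS,V) at d=45/4; branch lengths AHS→45/8, V→45/8; new cluster AHSV
final tree: (((A:-15/4,H:31/4):9/4,S:19/4):45/8,V:45/8)
total length: 89/4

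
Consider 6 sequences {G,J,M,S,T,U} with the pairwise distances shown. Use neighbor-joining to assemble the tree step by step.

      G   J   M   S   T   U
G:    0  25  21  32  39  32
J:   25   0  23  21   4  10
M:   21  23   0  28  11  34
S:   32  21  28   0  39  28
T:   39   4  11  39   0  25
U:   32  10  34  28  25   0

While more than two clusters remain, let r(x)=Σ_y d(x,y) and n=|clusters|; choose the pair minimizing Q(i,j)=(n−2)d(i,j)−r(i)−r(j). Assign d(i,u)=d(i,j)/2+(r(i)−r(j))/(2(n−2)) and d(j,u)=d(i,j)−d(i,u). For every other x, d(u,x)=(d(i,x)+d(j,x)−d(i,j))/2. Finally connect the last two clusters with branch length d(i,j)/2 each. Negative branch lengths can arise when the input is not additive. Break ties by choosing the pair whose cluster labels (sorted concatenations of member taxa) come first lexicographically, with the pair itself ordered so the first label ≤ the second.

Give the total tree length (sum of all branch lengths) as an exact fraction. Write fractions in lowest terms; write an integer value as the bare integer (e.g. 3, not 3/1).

531/8

step 1: merge (M,T) at d=11, Q=-191; branch lengths M→43/8, T→45/8; new cluster MT
  updated: d(G,MT)=49/2, d(J,MT)=8, d(MT,S)=28, d(MT,U)=24
step 2: merge (J,U) at d=10, Q=-128; branch lengths J→0, U→10; new cluster JU
  updated: d(G,JU)=47/2, d(JU,MT)=11, d(JU,S)=39/2
step 3: merge (G,S) at d=32, Q=-191/2; branch lengths G→129/8, S→127/8; new cluster GS
  updated: d(GS,JU)=11/2, d(GS,MT)=41/4
step 4: merge (GS,JU) at d=11/2, Q=-107/4; branch lengths GS→19/8, JU→25/8; new cluster GJSU
  updated: d(GJSU,MT)=63/8
step 5: merge (GJSU,MT) at d=63/8; branch lengths GJSU→63/16, MT→63/16; new cluster GJMSTU
final tree: (((G:129/8,S:127/8):19/8,(J:0,U:10):25/8):63/16,(M:43/8,T:45/8):63/16)
total length: 531/8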